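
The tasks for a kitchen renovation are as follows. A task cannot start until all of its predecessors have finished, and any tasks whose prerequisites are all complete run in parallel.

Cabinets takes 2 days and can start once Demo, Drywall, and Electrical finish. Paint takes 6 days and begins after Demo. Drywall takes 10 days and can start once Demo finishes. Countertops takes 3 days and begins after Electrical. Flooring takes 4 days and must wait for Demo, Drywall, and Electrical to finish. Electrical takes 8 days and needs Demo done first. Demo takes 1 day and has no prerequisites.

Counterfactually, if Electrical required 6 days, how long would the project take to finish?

15

The binding path is Demo→Drywall→Flooring = 1+10+4 = 15; finish at 15 days.
Electrical has 2 days of float (longest path through it is 13).
The critical path is still Demo→Drywall→Flooring; finish is now 15 days.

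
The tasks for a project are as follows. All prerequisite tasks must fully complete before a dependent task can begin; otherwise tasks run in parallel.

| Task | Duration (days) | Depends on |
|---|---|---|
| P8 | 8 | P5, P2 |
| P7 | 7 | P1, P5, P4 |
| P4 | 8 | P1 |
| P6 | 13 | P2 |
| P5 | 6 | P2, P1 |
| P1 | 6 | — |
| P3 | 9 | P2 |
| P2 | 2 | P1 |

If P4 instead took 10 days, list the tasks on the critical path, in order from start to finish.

The binding path is P1→P2→P5→P8 = 6+2+6+8 = 22; finish at 22 days.
P4 has 1 day of float (longest path through it is 21).
New critical path: P1→P4→P7 = 6+10+7 = 23 ⇒ 23 days.

P1, P4, P7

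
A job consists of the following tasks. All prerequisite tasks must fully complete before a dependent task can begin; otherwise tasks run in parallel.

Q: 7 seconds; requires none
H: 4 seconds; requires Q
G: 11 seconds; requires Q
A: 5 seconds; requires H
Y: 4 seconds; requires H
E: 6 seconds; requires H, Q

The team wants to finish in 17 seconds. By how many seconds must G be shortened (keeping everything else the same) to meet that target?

Current finish: 18 seconds; target: 17.
G is on every critical path, so each second cut from G cuts the finish by one (this holds down to a finish of 17).
Need 18 − 17 = 1 second off G → G becomes 10 seconds, finish becomes 17.

1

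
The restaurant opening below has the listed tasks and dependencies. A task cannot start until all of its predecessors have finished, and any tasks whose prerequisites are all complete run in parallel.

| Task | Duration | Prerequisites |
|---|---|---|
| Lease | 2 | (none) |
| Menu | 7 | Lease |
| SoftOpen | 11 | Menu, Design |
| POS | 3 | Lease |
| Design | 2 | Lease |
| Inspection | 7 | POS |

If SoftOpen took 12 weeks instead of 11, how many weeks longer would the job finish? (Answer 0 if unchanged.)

1

The binding path is Lease→Menu→SoftOpen = 2+7+11 = 20; finish at 20 weeks.
SoftOpen is on the critical path; changing it to 12 makes that path 21 weeks.
The critical path is still Lease→Menu→SoftOpen; finish is now 21 weeks.
Change in finish: 21 − 20 = +1 weeks.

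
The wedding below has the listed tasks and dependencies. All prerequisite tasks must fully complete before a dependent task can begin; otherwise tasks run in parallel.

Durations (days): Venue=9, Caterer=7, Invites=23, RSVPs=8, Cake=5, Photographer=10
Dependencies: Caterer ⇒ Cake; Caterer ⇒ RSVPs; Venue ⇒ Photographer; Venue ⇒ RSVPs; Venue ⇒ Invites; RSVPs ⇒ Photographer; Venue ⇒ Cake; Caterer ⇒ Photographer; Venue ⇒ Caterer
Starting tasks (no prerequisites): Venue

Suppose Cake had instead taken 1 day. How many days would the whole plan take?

As given, the longest chain is Venue→Caterer→RSVPs→Photographer = 9+7+8+10 = 34, so the finish is 34 days.
Cake is off the critical path — its longest chain is 21 days, giving 13 of slack.
That remains the longest chain; total 34 days.

34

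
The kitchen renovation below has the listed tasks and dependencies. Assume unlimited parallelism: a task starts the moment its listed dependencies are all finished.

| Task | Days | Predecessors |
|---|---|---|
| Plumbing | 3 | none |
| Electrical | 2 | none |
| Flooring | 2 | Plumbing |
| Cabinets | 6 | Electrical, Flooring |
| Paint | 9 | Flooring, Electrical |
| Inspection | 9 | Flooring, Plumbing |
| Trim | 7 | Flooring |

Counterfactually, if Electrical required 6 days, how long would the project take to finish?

15

Critical path before the change: Plumbing→Flooring→Paint = 3+2+9 = 14 giving 14 days.
The longest path through Electrical is only 11 days, so Electrical has float 3.
New critical path: Electrical→Paint = 6+9 = 15 ⇒ 15 days.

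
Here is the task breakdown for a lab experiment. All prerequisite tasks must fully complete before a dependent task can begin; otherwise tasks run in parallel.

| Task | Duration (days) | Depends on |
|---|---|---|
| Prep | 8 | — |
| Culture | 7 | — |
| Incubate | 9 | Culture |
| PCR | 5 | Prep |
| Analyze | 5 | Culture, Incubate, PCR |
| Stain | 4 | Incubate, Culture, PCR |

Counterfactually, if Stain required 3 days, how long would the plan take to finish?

21

As given, the longest chain is Culture→Incubate→Analyze = 7+9+5 = 21, so the finish is 21 days.
Stain is off the critical path — its longest chain is 20 days, giving 1 of slack.
No other chain overtakes it, so the finish is 21 days.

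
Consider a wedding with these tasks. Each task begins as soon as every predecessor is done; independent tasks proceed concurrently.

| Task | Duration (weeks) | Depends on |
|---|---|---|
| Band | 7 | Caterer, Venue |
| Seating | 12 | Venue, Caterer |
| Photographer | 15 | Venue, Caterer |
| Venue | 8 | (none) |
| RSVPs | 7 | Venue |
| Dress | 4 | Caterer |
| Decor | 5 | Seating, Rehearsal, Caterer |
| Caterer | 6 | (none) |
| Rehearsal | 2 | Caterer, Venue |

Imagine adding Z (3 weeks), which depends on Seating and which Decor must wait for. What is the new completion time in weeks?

28

Originally the project takes 25 weeks.
With Z inserted, Decor now waits for max(Seating, Rehearsal, Caterer, Z).
New critical path: Venue→Seating→Z→Decor = 8+12+3+5 = 28 ⇒ 28 weeks.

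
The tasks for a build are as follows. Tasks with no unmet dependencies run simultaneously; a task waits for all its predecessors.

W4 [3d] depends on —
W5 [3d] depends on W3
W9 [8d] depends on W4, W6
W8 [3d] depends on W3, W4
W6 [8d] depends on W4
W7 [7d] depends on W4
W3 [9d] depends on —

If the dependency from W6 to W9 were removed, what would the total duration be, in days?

With the dependency in place, W4→W6→W9 = 3+8+8 = 19 sets the finish at 19 days.
Without W6→W9, W9's earliest start moves from 11 to 3.
The longest chain is now W3→W5 = 9+3 = 12, so the job takes 12 days.

12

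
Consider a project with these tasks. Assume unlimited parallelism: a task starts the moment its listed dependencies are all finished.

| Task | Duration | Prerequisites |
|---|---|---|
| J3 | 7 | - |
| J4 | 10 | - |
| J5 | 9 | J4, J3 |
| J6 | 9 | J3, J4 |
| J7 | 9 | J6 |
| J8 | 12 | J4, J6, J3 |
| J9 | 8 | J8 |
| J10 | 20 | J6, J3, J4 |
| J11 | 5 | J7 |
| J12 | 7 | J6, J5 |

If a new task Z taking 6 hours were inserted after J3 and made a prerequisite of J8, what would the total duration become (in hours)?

Originally the project takes 39 hours.
With Z inserted, J8 now waits for max(J4, J6, J3, Z).
New critical path: J4→J6→J8→J9 = 10+9+12+8 = 39 ⇒ 39 hours.

39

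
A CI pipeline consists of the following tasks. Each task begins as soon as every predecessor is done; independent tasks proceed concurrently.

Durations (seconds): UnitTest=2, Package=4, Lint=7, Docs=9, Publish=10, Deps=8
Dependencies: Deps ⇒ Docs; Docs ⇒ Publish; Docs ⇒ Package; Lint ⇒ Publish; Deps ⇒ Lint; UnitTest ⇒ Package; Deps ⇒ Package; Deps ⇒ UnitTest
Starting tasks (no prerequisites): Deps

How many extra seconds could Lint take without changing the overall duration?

The longest chain is Deps→Docs→Publish = 8+9+10 = 27; overall finish 27 seconds.
Lint finishes as early as 15 and must finish by 17.
So Lint can slip 17 − 15 = 2 seconds.

2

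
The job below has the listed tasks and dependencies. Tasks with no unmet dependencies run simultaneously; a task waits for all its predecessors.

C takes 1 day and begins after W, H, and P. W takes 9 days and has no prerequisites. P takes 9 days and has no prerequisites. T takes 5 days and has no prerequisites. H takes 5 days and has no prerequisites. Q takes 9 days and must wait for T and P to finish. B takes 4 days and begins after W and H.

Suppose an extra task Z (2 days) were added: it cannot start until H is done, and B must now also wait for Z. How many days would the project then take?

Originally the project takes 18 days.
With Z inserted, B now waits for max(W, H, Z).
New critical path: P→Q = 9+9 = 18 ⇒ 18 days.

18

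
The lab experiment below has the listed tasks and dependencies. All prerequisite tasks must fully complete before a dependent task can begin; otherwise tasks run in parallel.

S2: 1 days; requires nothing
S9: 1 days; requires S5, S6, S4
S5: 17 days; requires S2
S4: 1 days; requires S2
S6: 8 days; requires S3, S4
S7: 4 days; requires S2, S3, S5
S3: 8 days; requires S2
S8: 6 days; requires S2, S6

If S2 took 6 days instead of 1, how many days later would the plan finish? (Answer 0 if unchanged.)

Critical path before the change: S2→S3→S6→S8 = 1+8+8+6 = 23 giving 23 days.
S2 is on the critical path; changing it to 6 makes that path 28 days.
No other chain overtakes it, so the finish is 28 days.
Change in finish: 28 − 23 = +5 days.

5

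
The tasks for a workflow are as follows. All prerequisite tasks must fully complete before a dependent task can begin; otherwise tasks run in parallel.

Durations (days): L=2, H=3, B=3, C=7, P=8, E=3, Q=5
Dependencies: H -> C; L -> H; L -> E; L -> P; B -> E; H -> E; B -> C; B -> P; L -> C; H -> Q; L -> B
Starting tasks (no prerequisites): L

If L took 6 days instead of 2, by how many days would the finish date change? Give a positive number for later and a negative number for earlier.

4

Actual critical path: L→B→P = 2+3+8 = 13 ⇒ 13 days.
L is on the critical path; changing it to 6 makes that path 17 days.
That remains the longest chain; total 17 days.
Change in finish: 17 − 13 = +4 days.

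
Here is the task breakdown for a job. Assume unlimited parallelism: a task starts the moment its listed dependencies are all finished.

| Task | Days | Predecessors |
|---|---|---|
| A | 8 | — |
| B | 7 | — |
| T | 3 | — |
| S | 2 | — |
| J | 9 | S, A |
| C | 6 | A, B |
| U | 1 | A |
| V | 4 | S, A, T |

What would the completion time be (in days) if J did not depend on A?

Original critical path: A→J = 8+9 = 17 ⇒ 17 days.
Without A→J, J's earliest start moves from 8 to 2.
The longest chain is now A→C = 8+6 = 14, so the plan takes 14 days.

14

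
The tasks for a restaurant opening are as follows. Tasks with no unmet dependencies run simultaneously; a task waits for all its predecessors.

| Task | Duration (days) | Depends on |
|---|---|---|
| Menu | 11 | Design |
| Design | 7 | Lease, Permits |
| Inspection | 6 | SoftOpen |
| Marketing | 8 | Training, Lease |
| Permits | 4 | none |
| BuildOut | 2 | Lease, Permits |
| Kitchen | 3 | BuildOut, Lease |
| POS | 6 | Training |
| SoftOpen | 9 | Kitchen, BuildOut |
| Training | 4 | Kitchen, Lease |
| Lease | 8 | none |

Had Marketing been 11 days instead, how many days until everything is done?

The binding path is Lease→BuildOut→Kitchen→SoftOpen→Inspection = 8+2+3+9+6 = 28; finish at 28 days.
Marketing is off the critical path — its longest chain is 25 days, giving 3 of slack.
The binding chain switches to Lease→BuildOut→Kitchen→Training→Marketing = 8+2+3+4+11 = 28; finish 28 days.

28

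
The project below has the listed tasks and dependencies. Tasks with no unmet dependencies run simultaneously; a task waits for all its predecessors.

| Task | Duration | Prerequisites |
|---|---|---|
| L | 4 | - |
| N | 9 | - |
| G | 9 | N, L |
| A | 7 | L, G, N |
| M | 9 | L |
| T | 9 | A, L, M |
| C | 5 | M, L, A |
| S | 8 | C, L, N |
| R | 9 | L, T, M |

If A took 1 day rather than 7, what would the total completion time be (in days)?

Actual critical path: N→G→A→T→R = 9+9+7+9+9 = 43 ⇒ 43 days.
Since A is critical, the -6 change carries straight to that chain (now 37 days).
The critical path is still N→G→A→T→R; finish is now 37 days.

37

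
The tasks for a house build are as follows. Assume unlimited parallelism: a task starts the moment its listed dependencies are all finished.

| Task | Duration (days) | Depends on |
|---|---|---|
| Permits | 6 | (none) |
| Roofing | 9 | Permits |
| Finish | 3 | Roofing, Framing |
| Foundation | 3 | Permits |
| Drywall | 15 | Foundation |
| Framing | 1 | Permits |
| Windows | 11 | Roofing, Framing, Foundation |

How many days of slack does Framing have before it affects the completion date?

Critical path: Permits→Roofing→Windows = 6+9+11 = 26, so the finish is 26 days.
Longest path through Framing: 18 days (earliest finish 7, latest finish 15).
Float = 26 − 18 = 8.

8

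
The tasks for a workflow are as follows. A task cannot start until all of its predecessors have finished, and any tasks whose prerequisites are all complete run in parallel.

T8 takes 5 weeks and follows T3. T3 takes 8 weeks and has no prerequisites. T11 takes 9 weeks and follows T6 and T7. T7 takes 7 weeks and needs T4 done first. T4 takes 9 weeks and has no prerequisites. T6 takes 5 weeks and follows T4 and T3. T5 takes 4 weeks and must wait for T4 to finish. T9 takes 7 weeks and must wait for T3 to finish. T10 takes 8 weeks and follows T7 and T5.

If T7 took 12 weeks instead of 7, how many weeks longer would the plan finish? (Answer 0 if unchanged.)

5

Actual critical path: T4→T7→T11 = 9+7+9 = 25 ⇒ 25 weeks.
T7 is on the critical path; changing it to 12 makes that path 30 weeks.
That remains the longest chain; total 30 weeks.
Change in finish: 30 − 25 = +5 weeks.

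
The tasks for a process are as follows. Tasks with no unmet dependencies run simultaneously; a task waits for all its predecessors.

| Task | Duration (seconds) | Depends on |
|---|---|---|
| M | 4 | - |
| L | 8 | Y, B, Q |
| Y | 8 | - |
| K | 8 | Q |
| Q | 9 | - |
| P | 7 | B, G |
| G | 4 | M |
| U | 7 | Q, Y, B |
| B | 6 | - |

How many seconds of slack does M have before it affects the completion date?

Q→L = 9+8 = 17 sets the makespan at 17 seconds.
Longest path through M: 15 seconds (earliest finish 4, latest finish 6).
Float = 17 − 15 = 2.

2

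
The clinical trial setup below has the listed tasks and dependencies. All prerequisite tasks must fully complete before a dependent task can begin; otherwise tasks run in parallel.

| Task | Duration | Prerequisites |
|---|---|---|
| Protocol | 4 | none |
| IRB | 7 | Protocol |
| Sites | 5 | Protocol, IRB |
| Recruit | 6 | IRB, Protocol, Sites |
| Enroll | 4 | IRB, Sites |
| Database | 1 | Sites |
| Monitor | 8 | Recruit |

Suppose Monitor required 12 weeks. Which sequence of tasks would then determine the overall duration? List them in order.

Baseline: Protocol→IRB→Sites→Recruit→Monitor = 4+7+5+6+8 = 30 → 30 weeks.
Monitor is on the critical path; changing it to 12 makes that path 34 weeks.
That remains the longest chain; total 34 weeks.

Protocol, IRB, Sites, Recruit, Monitor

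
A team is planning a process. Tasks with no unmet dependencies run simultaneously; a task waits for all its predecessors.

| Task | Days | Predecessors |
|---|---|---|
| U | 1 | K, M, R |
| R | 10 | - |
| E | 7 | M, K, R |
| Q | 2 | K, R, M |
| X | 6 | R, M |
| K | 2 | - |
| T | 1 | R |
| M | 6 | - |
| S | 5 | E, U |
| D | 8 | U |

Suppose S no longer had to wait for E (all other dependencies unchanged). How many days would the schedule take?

19

Original critical path: R→E→S = 10+7+5 = 22 ⇒ 22 days.
Without E→S, S's earliest start moves from 17 to 11.
New critical path: R→U→D = 10+1+8 = 19 ⇒ 19 days.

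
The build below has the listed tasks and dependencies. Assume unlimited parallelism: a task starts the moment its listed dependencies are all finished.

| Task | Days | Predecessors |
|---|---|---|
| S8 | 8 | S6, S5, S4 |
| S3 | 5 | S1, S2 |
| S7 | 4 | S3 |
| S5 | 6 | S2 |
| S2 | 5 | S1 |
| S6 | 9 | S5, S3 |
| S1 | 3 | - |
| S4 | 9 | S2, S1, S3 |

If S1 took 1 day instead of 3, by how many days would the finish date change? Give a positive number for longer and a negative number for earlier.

Actual critical path: S1→S2→S5→S6→S8 = 3+5+6+9+8 = 31 ⇒ 31 days.
S1 lies on that path, so at 1 day the path becomes 29 days.
The critical path is still S1→S2→S5→S6→S8; finish is now 29 days.
Change in finish: 29 − 31 = -2 days.

-2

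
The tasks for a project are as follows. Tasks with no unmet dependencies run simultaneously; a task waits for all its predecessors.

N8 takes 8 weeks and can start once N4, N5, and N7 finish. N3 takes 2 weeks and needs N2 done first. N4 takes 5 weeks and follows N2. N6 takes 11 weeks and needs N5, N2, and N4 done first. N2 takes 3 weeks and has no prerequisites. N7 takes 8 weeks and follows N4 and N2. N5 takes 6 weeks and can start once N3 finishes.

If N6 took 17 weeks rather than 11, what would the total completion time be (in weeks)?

Critical path before the change: N2→N4→N7→N8 = 3+5+8+8 = 24 giving 24 weeks.
The longest path through N6 is only 22 weeks, so N6 has float 2.
New critical path: N2→N3→N5→N6 = 3+2+6+17 = 28 ⇒ 28 weeks.

28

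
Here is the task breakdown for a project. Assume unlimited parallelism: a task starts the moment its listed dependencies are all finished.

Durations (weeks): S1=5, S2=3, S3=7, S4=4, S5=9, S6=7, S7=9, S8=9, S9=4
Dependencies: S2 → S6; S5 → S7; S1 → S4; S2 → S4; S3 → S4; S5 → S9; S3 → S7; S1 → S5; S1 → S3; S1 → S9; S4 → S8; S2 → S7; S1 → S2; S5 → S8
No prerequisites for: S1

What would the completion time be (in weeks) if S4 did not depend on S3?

Original critical path: S1→S3→S4→S8 = 5+7+4+9 = 25 ⇒ 25 weeks.
Without S3→S4, S4's earliest start moves from 12 to 8.
New critical path: S1→S5→S7 = 5+9+9 = 23 ⇒ 23 weeks.

23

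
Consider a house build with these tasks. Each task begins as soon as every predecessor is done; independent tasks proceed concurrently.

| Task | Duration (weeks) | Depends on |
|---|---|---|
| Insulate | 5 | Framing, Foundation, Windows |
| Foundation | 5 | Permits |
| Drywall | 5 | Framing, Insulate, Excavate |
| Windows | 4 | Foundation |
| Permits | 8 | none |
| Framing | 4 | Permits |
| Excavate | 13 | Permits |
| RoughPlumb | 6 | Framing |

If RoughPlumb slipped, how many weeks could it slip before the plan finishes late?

Critical path: Permits→Foundation→Windows→Insulate→Drywall = 8+5+4+5+5 = 27, so the finish is 27 weeks.
Longest path through RoughPlumb: 18 weeks (earliest finish 18, latest finish 27).
Slack of RoughPlumb = 21 − 12 = 9 weeks.

9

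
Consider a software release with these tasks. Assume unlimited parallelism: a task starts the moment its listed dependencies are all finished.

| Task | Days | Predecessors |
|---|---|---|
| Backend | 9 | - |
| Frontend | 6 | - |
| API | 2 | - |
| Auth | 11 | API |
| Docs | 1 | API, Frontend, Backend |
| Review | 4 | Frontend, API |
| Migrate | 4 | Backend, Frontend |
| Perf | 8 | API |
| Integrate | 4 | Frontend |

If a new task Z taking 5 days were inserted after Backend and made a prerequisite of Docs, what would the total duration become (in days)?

15

Originally the schedule takes 13 days.
With Z inserted, Docs now waits for max(API, Frontend, Backend, Z).
New critical path: Backend→Z→Docs = 9+5+1 = 15 ⇒ 15 days.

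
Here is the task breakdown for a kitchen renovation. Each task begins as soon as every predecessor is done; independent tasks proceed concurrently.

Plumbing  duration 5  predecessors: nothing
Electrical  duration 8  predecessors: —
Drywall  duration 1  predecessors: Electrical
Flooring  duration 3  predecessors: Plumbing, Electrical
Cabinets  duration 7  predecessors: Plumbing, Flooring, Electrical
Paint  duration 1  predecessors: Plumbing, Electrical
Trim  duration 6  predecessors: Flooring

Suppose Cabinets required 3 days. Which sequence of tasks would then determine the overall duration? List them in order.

The binding path is Electrical→Flooring→Cabinets = 8+3+7 = 18; finish at 18 days.
Cabinets lies on that path, so at 3 days the path becomes 14 days.
The binding chain switches to Electrical→Flooring→Trim = 8+3+6 = 17; finish 17 days.

Electrical, Flooring, Trim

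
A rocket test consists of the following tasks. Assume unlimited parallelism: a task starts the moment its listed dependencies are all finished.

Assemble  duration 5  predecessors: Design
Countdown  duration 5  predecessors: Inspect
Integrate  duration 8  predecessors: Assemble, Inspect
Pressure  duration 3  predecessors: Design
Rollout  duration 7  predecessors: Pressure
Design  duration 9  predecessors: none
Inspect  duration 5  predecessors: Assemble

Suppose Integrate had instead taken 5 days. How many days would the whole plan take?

24

Critical path before the change: Design→Assemble→Inspect→Integrate = 9+5+5+8 = 27 giving 27 days.
Integrate is on the critical path; changing it to 5 makes that path 24 days.
The critical path is still Design→Assemble→Inspect→Integrate; finish is now 24 days.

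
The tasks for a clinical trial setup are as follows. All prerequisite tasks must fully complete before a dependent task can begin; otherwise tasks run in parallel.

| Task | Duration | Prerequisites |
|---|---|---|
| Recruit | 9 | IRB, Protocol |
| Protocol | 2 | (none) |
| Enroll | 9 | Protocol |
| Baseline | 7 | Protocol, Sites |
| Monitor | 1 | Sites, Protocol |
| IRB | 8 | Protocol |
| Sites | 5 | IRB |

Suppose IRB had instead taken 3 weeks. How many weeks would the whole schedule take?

The binding path is Protocol→IRB→Sites→Baseline = 2+8+5+7 = 22; finish at 22 weeks.
IRB is on the critical path; changing it to 3 makes that path 17 weeks.
That remains the longest chain; total 17 weeks.

17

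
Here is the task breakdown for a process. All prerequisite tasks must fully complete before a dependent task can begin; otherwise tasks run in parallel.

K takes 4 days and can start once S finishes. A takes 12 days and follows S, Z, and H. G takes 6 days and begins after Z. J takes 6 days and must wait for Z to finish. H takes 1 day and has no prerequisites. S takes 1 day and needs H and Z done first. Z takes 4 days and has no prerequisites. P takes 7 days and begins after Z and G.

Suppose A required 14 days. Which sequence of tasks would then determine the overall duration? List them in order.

Actual critical path: Z→S→A = 4+1+12 = 17 ⇒ 17 days.
A is on the critical path; changing it to 14 makes that path 19 days.
No other chain overtakes it, so the finish is 19 days.

Z, S, A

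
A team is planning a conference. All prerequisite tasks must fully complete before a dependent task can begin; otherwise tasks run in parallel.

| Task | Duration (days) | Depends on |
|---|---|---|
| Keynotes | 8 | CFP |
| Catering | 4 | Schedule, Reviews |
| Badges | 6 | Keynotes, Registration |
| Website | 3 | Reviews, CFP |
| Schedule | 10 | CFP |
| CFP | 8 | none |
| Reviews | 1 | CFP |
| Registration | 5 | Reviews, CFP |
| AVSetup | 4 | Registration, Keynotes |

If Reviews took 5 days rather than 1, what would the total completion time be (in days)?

The binding path is CFP→Schedule→Catering = 8+10+4 = 22; finish at 22 days.
Reviews has 2 days of float (longest path through it is 20).
The binding chain switches to CFP→Reviews→Registration→Badges = 8+5+5+6 = 24; finish 24 days.

24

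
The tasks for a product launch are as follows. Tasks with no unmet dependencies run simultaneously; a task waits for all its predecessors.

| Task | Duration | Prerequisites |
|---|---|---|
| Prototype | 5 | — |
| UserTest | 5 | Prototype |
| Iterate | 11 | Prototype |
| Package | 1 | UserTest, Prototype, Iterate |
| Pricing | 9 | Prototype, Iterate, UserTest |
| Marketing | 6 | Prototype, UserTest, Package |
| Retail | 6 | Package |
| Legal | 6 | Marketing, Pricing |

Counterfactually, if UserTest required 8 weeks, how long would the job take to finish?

31

Critical path before the change: Prototype→Iterate→Pricing→Legal = 5+11+9+6 = 31 giving 31 weeks.
UserTest is off the critical path — its longest chain is 25 weeks, giving 6 of slack.
No other chain overtakes it, so the finish is 31 weeks.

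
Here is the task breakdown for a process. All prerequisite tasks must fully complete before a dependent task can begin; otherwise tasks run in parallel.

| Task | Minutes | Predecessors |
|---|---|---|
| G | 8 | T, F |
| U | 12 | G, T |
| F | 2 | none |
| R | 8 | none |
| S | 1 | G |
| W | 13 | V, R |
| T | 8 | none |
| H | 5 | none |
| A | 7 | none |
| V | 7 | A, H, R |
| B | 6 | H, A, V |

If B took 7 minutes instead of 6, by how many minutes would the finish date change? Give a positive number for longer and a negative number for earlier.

Baseline: R→V→W = 8+7+13 = 28 → 28 minutes.
The longest path through B is only 21 minutes, so B has float 7.
No other chain overtakes it, so the finish is 28 minutes.
Change in finish: 28 − 28 = +0 minutes.

0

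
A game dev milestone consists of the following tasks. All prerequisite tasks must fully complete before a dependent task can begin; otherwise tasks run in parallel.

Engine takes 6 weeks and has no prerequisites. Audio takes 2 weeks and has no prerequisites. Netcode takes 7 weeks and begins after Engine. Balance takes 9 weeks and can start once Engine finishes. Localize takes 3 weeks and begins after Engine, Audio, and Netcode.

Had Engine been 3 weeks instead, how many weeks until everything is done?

13

As given, the longest chain is Engine→Netcode→Localize = 6+7+3 = 16, so the finish is 16 weeks.
Engine lies on that path, so at 3 weeks the path becomes 13 weeks.
That remains the longest chain; total 13 weeks.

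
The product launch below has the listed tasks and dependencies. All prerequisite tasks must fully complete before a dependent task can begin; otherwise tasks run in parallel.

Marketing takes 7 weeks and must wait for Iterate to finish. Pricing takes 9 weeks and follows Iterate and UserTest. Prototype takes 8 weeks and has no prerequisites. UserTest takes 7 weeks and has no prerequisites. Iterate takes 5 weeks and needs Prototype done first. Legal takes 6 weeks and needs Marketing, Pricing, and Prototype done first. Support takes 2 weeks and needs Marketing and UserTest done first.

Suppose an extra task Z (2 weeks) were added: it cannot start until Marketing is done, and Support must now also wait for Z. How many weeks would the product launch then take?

Originally the product launch takes 28 weeks.
With Z inserted, Support now waits for max(Marketing, UserTest, Z).
New critical path: Prototype→Iterate→Pricing→Legal = 8+5+9+6 = 28 ⇒ 28 weeks.

28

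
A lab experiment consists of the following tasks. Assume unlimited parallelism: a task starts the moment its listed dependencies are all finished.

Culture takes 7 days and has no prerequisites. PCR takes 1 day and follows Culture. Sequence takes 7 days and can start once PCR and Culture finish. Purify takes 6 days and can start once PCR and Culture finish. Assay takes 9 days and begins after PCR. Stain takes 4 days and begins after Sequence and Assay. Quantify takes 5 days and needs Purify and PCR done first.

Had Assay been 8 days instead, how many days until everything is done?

Actual critical path: Culture→PCR→Assay→Stain = 7+1+9+4 = 21 ⇒ 21 days.
Assay lies on that path, so at 8 days the path becomes 20 days.
No other chain overtakes it, so the finish is 20 days.

20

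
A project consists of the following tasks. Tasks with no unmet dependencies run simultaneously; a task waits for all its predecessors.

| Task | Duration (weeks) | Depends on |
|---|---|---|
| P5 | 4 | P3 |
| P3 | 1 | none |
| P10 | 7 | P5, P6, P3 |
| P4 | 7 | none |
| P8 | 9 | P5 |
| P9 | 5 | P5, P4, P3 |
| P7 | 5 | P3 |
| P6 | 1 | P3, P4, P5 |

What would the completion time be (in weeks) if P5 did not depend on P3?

15

With the dependency in place, P4→P6→P10 = 7+1+7 = 15 sets the finish at 15 weeks.
Without P3→P5, P5's earliest start moves from 1 to 0.
New critical path: P4→P6→P10 = 7+1+7 = 15 ⇒ 15 weeks.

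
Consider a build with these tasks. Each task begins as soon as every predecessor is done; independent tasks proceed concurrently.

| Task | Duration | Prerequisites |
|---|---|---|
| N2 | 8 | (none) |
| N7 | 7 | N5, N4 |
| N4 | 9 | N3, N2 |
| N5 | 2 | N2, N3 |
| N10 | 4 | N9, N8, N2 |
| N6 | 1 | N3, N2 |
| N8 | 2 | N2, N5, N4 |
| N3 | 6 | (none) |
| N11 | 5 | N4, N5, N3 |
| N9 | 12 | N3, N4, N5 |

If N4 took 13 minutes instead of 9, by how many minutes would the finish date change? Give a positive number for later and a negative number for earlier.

Actual critical path: N2→N4→N9→N10 = 8+9+12+4 = 33 ⇒ 33 minutes.
Since N4 is critical, the +4 change carries straight to that chain (now 37 minutes).
The critical path is still N2→N4→N9→N10; finish is now 37 minutes.
Change in finish: 37 − 33 = +4 minutes.

4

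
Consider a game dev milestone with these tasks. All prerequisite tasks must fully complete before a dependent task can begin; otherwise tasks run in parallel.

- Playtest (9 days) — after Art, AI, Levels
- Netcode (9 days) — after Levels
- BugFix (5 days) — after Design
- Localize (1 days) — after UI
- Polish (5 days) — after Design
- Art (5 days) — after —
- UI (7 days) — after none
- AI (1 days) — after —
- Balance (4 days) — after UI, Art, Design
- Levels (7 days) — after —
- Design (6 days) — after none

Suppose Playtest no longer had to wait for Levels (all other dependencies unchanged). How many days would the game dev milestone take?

Original critical path: Levels→Netcode = 7+9 = 16 ⇒ 16 days.
Without Levels→Playtest, Playtest's earliest start moves from 7 to 5.
After: Levels→Netcode = 7+9 = 16 → 16 days.

16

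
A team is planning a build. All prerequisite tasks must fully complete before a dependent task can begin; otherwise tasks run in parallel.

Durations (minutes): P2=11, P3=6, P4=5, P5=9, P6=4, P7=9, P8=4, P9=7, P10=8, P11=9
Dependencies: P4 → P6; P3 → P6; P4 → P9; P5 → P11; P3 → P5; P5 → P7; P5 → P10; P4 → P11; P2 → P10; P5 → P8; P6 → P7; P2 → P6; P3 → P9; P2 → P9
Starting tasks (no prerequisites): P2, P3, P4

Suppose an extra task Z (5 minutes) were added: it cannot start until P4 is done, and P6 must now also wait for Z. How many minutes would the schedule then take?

24

Originally the schedule takes 24 minutes.
With Z inserted, P6 now waits for max(P3, P2, P4, Z).
New critical path: P2→P6→P7 = 11+4+9 = 24 ⇒ 24 minutes.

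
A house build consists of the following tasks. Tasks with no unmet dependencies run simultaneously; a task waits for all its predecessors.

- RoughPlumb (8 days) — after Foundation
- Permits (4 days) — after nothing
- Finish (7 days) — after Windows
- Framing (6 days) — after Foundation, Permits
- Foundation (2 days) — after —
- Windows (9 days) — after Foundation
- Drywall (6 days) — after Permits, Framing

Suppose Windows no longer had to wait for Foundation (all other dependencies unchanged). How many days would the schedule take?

16

With the dependency in place, Foundation→Windows→Finish = 2+9+7 = 18 sets the finish at 18 days.
Without Foundation→Windows, Windows's earliest start moves from 2 to 0.
New critical path: Permits→Framing→Drywall = 4+6+6 = 16 ⇒ 16 days.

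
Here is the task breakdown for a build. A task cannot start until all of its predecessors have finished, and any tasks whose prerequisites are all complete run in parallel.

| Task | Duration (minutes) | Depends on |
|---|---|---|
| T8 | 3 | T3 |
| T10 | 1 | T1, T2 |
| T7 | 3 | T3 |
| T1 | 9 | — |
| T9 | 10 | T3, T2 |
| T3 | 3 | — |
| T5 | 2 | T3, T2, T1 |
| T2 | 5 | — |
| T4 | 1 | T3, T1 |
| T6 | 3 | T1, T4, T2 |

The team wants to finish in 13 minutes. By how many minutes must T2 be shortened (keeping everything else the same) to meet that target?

Current finish: 15 minutes; target: 13.
T2 is on every critical path, so each minute cut from T2 cuts the finish by one (this holds down to a finish of 13).
Need 15 − 13 = 2 minutes off T2 → T2 becomes 3 minutes, finish becomes 13.

2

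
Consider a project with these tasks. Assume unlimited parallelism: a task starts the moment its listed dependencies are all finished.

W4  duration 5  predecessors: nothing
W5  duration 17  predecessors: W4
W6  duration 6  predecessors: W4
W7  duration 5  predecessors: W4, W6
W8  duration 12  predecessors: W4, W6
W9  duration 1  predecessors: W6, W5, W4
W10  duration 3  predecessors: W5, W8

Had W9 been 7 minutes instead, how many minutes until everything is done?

The binding path is W4→W6→W8→W10 = 5+6+12+3 = 26; finish at 26 minutes.
W9 has 3 minutes of float (longest path through it is 23).
Now W4→W5→W9 = 5+17+7 = 29 is longest, so the finish becomes 29 minutes.

29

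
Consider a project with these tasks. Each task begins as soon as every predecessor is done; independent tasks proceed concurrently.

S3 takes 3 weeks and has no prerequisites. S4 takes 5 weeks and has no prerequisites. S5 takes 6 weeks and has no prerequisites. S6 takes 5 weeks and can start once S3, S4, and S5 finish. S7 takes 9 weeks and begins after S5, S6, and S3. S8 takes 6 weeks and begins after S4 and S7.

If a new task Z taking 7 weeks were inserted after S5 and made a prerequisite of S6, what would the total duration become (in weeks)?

Originally the schedule takes 26 weeks.
With Z inserted, S6 now waits for max(S3, S4, S5, Z).
New critical path: S5→Z→S6→S7→S8 = 6+7+5+9+6 = 33 ⇒ 33 weeks.

33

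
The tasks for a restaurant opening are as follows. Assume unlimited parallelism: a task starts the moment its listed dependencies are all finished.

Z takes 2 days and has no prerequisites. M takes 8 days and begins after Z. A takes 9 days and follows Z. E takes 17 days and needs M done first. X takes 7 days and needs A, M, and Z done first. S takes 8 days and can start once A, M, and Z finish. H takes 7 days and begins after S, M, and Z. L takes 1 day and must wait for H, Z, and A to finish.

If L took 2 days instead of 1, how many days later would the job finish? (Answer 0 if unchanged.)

Critical path before the change: Z→A→S→H→L = 2+9+8+7+1 = 27 giving 27 days.
Since L is critical, the +1 change carries straight to that chain (now 28 days).
That remains the longest chain; total 28 days.
Change in finish: 28 − 27 = +1 days.

1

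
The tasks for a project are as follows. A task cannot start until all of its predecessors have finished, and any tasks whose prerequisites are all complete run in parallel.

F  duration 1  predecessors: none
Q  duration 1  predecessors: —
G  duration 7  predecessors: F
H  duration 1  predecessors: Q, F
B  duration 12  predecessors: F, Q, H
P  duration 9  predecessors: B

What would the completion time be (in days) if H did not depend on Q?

Before: longest chain F→H→B→P = 1+1+12+9 = 23, finish 23.
Dropping Q→H doesn't change H's earliest start (1); another predecessor still binds.
The longest chain is now F→H→B→P = 1+1+12+9 = 23, so the project takes 23 days.

23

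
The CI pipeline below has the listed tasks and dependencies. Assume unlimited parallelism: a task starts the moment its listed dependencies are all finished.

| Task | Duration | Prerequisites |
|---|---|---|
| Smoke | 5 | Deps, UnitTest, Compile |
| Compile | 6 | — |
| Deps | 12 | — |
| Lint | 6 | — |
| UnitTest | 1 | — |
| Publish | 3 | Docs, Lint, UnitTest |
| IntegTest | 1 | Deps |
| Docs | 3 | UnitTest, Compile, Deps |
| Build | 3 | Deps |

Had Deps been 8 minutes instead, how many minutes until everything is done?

14

Actual critical path: Deps→Docs→Publish = 12+3+3 = 18 ⇒ 18 minutes.
Deps lies on that path, so at 8 minutes the path becomes 14 minutes.
That remains the longest chain; total 14 minutes.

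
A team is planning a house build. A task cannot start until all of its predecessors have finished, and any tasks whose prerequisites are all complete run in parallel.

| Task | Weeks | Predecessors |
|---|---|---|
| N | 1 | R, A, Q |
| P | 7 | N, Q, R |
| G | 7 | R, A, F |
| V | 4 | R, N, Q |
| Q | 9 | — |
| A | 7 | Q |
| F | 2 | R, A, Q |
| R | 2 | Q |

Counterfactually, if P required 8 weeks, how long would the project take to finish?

Baseline: Q→A→F→G = 9+7+2+7 = 25 → 25 weeks.
P is off the critical path — its longest chain is 24 weeks, giving 1 of slack.
Now Q→A→N→P = 9+7+1+8 = 25 is longest, so the finish becomes 25 weeks.

25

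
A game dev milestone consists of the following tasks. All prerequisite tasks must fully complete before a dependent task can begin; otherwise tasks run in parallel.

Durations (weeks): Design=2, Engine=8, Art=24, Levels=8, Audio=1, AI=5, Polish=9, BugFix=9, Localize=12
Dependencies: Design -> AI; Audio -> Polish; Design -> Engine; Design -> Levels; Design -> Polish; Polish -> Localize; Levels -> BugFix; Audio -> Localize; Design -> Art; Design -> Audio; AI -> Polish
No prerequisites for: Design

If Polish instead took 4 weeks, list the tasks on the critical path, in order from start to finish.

Actual critical path: Design→AI→Polish→Localize = 2+5+9+12 = 28 ⇒ 28 weeks.
Polish is on the critical path; changing it to 4 makes that path 23 weeks.
The binding chain switches to Design→Art = 2+24 = 26; finish 26 weeks.

Design, Art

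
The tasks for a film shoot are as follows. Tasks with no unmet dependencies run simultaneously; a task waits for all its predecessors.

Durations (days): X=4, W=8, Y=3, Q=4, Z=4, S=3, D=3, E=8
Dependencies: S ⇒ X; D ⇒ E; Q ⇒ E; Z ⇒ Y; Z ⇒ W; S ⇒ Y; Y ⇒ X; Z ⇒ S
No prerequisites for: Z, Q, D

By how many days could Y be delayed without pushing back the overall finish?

0

The longest chain is Z→S→Y→X = 4+3+3+4 = 14; overall finish 14 days.
Longest path through Y: 14 days (earliest finish 10, latest finish 10).
Slack of Y = 7 − 7 = 0 days.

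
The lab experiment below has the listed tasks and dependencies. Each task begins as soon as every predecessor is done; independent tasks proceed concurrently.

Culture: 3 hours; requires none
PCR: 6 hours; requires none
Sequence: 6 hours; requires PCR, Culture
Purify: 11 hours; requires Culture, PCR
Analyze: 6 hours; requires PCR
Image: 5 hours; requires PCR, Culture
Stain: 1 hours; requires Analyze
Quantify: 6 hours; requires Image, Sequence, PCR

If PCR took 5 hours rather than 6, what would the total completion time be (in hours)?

Baseline: PCR→Sequence→Quantify = 6+6+6 = 18 → 18 hours.
PCR is on the critical path; changing it to 5 makes that path 17 hours.
No other chain overtakes it, so the finish is 17 hours.

17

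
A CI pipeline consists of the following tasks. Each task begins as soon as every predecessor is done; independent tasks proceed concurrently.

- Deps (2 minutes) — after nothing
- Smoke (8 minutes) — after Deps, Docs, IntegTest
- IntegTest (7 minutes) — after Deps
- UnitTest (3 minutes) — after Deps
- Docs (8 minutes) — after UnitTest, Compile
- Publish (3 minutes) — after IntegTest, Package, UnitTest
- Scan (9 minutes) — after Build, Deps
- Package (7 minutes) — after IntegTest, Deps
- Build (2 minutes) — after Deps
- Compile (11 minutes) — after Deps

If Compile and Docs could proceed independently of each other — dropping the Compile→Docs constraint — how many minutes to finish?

Before: longest chain Deps→Compile→Docs→Smoke = 2+11+8+8 = 29, finish 29.
Without Compile→Docs, Docs's earliest start moves from 13 to 5.
After: Deps→UnitTest→Docs→Smoke = 2+3+8+8 = 21 → 21 minutes.

21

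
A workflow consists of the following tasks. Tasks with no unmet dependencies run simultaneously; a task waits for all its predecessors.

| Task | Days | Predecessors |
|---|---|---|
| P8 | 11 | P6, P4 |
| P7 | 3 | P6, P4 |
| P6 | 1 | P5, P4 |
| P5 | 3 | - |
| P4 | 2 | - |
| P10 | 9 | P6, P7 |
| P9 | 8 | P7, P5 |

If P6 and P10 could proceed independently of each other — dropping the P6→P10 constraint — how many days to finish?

16

Before: longest chain P5→P6→P7→P10 = 3+1+3+9 = 16, finish 16.
Dropping P6→P10 doesn't change P10's earliest start (7); another predecessor still binds.
After: P5→P6→P7→P10 = 3+1+3+9 = 16 → 16 days.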